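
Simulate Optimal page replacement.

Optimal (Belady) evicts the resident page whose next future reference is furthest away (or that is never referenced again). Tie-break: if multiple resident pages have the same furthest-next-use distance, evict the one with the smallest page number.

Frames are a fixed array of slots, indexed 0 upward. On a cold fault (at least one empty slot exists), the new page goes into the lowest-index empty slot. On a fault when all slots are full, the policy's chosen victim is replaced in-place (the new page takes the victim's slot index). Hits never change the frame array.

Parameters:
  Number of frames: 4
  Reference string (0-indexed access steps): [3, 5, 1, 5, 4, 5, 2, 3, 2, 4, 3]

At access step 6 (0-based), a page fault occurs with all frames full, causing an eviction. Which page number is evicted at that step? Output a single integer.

Answer: 1

Derivation:
Step 0: ref 3 -> FAULT, frames=[3,-,-,-]
Step 1: ref 5 -> FAULT, frames=[3,5,-,-]
Step 2: ref 1 -> FAULT, frames=[3,5,1,-]
Step 3: ref 5 -> HIT, frames=[3,5,1,-]
Step 4: ref 4 -> FAULT, frames=[3,5,1,4]
Step 5: ref 5 -> HIT, frames=[3,5,1,4]
Step 6: ref 2 -> FAULT, evict 1, frames=[3,5,2,4]
At step 6: evicted page 1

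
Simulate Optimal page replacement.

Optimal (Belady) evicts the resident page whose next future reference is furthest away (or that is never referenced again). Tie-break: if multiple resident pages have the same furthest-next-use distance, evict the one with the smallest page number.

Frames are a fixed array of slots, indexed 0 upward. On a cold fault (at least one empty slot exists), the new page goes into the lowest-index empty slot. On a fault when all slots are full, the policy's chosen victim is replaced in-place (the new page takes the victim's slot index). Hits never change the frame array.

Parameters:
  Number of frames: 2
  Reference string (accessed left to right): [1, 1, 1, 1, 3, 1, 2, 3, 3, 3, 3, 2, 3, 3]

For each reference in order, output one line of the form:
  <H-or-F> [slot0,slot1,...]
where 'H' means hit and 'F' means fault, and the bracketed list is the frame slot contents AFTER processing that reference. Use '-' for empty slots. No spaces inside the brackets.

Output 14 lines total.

F [1,-]
H [1,-]
H [1,-]
H [1,-]
F [1,3]
H [1,3]
F [2,3]
H [2,3]
H [2,3]
H [2,3]
H [2,3]
H [2,3]
H [2,3]
H [2,3]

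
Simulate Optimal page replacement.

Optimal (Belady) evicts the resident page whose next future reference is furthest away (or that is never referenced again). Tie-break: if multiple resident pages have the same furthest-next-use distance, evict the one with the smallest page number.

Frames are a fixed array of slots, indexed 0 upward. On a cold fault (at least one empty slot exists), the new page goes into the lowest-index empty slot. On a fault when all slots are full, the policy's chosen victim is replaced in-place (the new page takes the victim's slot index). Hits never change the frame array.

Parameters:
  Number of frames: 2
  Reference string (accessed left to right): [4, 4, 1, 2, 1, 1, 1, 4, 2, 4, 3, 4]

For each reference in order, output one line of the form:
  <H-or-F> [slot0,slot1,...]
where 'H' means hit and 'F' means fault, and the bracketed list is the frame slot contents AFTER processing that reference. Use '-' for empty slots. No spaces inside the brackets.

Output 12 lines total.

F [4,-]
H [4,-]
F [4,1]
F [2,1]
H [2,1]
H [2,1]
H [2,1]
F [2,4]
H [2,4]
H [2,4]
F [3,4]
H [3,4]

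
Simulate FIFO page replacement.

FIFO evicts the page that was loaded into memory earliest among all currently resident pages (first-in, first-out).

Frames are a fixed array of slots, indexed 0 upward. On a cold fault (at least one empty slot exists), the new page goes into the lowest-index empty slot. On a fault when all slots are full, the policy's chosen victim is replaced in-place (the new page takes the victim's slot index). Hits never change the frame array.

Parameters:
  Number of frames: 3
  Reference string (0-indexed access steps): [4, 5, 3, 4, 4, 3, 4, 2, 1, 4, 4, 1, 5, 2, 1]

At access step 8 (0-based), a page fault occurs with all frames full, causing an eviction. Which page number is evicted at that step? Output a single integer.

Step 0: ref 4 -> FAULT, frames=[4,-,-]
Step 1: ref 5 -> FAULT, frames=[4,5,-]
Step 2: ref 3 -> FAULT, frames=[4,5,3]
Step 3: ref 4 -> HIT, frames=[4,5,3]
Step 4: ref 4 -> HIT, frames=[4,5,3]
Step 5: ref 3 -> HIT, frames=[4,5,3]
Step 6: ref 4 -> HIT, frames=[4,5,3]
Step 7: ref 2 -> FAULT, evict 4, frames=[2,5,3]
Step 8: ref 1 -> FAULT, evict 5, frames=[2,1,3]
At step 8: evicted page 5

Answer: 5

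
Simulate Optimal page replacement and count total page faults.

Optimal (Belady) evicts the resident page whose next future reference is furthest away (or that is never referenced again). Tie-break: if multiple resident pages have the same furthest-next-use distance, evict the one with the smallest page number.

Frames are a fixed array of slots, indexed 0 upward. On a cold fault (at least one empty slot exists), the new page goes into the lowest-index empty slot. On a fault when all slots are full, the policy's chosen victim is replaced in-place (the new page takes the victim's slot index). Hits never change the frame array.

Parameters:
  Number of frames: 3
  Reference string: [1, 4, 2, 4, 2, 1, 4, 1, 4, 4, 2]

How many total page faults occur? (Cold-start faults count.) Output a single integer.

Step 0: ref 1 → FAULT, frames=[1,-,-]
Step 1: ref 4 → FAULT, frames=[1,4,-]
Step 2: ref 2 → FAULT, frames=[1,4,2]
Step 3: ref 4 → HIT, frames=[1,4,2]
Step 4: ref 2 → HIT, frames=[1,4,2]
Step 5: ref 1 → HIT, frames=[1,4,2]
Step 6: ref 4 → HIT, frames=[1,4,2]
Step 7: ref 1 → HIT, frames=[1,4,2]
Step 8: ref 4 → HIT, frames=[1,4,2]
Step 9: ref 4 → HIT, frames=[1,4,2]
Step 10: ref 2 → HIT, frames=[1,4,2]
Total faults: 3

Answer: 3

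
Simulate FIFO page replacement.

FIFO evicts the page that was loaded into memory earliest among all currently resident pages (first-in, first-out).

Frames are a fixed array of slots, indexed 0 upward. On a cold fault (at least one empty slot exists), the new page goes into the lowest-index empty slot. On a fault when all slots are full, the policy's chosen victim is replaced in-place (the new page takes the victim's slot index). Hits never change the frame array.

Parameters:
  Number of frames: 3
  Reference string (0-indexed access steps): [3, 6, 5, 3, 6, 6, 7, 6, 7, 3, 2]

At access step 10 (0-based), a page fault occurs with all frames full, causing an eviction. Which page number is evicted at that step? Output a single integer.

Step 0: ref 3 -> FAULT, frames=[3,-,-]
Step 1: ref 6 -> FAULT, frames=[3,6,-]
Step 2: ref 5 -> FAULT, frames=[3,6,5]
Step 3: ref 3 -> HIT, frames=[3,6,5]
Step 4: ref 6 -> HIT, frames=[3,6,5]
Step 5: ref 6 -> HIT, frames=[3,6,5]
Step 6: ref 7 -> FAULT, evict 3, frames=[7,6,5]
Step 7: ref 6 -> HIT, frames=[7,6,5]
Step 8: ref 7 -> HIT, frames=[7,6,5]
Step 9: ref 3 -> FAULT, evict 6, frames=[7,3,5]
Step 10: ref 2 -> FAULT, evict 5, frames=[7,3,2]
At step 10: evicted page 5

Answer: 5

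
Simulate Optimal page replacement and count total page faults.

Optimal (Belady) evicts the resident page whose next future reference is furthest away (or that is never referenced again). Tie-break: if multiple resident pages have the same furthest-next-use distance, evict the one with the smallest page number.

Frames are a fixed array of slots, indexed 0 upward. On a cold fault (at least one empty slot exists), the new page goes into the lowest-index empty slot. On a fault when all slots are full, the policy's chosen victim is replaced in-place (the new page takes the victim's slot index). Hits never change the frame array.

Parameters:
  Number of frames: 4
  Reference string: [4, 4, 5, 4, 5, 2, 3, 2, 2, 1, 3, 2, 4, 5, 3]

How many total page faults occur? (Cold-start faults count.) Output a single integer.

Step 0: ref 4 → FAULT, frames=[4,-,-,-]
Step 1: ref 4 → HIT, frames=[4,-,-,-]
Step 2: ref 5 → FAULT, frames=[4,5,-,-]
Step 3: ref 4 → HIT, frames=[4,5,-,-]
Step 4: ref 5 → HIT, frames=[4,5,-,-]
Step 5: ref 2 → FAULT, frames=[4,5,2,-]
Step 6: ref 3 → FAULT, frames=[4,5,2,3]
Step 7: ref 2 → HIT, frames=[4,5,2,3]
Step 8: ref 2 → HIT, frames=[4,5,2,3]
Step 9: ref 1 → FAULT (evict 5), frames=[4,1,2,3]
Step 10: ref 3 → HIT, frames=[4,1,2,3]
Step 11: ref 2 → HIT, frames=[4,1,2,3]
Step 12: ref 4 → HIT, frames=[4,1,2,3]
Step 13: ref 5 → FAULT (evict 1), frames=[4,5,2,3]
Step 14: ref 3 → HIT, frames=[4,5,2,3]
Total faults: 6

Answer: 6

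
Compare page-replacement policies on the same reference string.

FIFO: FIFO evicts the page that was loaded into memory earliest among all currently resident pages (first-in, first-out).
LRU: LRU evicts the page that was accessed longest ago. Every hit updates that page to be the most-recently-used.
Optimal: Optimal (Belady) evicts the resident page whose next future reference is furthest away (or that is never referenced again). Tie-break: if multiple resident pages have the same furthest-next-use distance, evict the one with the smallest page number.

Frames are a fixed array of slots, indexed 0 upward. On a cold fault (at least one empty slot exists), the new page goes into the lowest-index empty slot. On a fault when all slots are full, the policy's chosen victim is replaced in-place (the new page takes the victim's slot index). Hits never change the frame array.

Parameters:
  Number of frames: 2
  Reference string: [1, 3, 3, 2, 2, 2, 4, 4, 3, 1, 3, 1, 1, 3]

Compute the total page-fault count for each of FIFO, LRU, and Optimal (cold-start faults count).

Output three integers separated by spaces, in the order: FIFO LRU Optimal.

--- FIFO ---
  step 0: ref 1 -> FAULT, frames=[1,-] (faults so far: 1)
  step 1: ref 3 -> FAULT, frames=[1,3] (faults so far: 2)
  step 2: ref 3 -> HIT, frames=[1,3] (faults so far: 2)
  step 3: ref 2 -> FAULT, evict 1, frames=[2,3] (faults so far: 3)
  step 4: ref 2 -> HIT, frames=[2,3] (faults so far: 3)
  step 5: ref 2 -> HIT, frames=[2,3] (faults so far: 3)
  step 6: ref 4 -> FAULT, evict 3, frames=[2,4] (faults so far: 4)
  step 7: ref 4 -> HIT, frames=[2,4] (faults so far: 4)
  step 8: ref 3 -> FAULT, evict 2, frames=[3,4] (faults so far: 5)
  step 9: ref 1 -> FAULT, evict 4, frames=[3,1] (faults so far: 6)
  step 10: ref 3 -> HIT, frames=[3,1] (faults so far: 6)
  step 11: ref 1 -> HIT, frames=[3,1] (faults so far: 6)
  step 12: ref 1 -> HIT, frames=[3,1] (faults so far: 6)
  step 13: ref 3 -> HIT, frames=[3,1] (faults so far: 6)
  FIFO total faults: 6
--- LRU ---
  step 0: ref 1 -> FAULT, frames=[1,-] (faults so far: 1)
  step 1: ref 3 -> FAULT, frames=[1,3] (faults so far: 2)
  step 2: ref 3 -> HIT, frames=[1,3] (faults so far: 2)
  step 3: ref 2 -> FAULT, evict 1, frames=[2,3] (faults so far: 3)
  step 4: ref 2 -> HIT, frames=[2,3] (faults so far: 3)
  step 5: ref 2 -> HIT, frames=[2,3] (faults so far: 3)
  step 6: ref 4 -> FAULT, evict 3, frames=[2,4] (faults so far: 4)
  step 7: ref 4 -> HIT, frames=[2,4] (faults so far: 4)
  step 8: ref 3 -> FAULT, evict 2, frames=[3,4] (faults so far: 5)
  step 9: ref 1 -> FAULT, evict 4, frames=[3,1] (faults so far: 6)
  step 10: ref 3 -> HIT, frames=[3,1] (faults so far: 6)
  step 11: ref 1 -> HIT, frames=[3,1] (faults so far: 6)
  step 12: ref 1 -> HIT, frames=[3,1] (faults so far: 6)
  step 13: ref 3 -> HIT, frames=[3,1] (faults so far: 6)
  LRU total faults: 6
--- Optimal ---
  step 0: ref 1 -> FAULT, frames=[1,-] (faults so far: 1)
  step 1: ref 3 -> FAULT, frames=[1,3] (faults so far: 2)
  step 2: ref 3 -> HIT, frames=[1,3] (faults so far: 2)
  step 3: ref 2 -> FAULT, evict 1, frames=[2,3] (faults so far: 3)
  step 4: ref 2 -> HIT, frames=[2,3] (faults so far: 3)
  step 5: ref 2 -> HIT, frames=[2,3] (faults so far: 3)
  step 6: ref 4 -> FAULT, evict 2, frames=[4,3] (faults so far: 4)
  step 7: ref 4 -> HIT, frames=[4,3] (faults so far: 4)
  step 8: ref 3 -> HIT, frames=[4,3] (faults so far: 4)
  step 9: ref 1 -> FAULT, evict 4, frames=[1,3] (faults so far: 5)
  step 10: ref 3 -> HIT, frames=[1,3] (faults so far: 5)
  step 11: ref 1 -> HIT, frames=[1,3] (faults so far: 5)
  step 12: ref 1 -> HIT, frames=[1,3] (faults so far: 5)
  step 13: ref 3 -> HIT, frames=[1,3] (faults so far: 5)
  Optimal total faults: 5

Answer: 6 6 5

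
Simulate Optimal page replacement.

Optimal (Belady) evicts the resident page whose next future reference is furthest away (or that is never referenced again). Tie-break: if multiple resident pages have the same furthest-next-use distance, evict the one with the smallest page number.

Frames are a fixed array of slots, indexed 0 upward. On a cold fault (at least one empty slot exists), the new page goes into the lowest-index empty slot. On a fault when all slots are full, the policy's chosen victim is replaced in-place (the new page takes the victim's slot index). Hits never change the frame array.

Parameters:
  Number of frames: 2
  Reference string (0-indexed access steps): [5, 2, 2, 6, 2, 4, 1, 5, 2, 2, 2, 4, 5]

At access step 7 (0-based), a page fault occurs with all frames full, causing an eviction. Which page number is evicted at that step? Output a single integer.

Answer: 1

Derivation:
Step 0: ref 5 -> FAULT, frames=[5,-]
Step 1: ref 2 -> FAULT, frames=[5,2]
Step 2: ref 2 -> HIT, frames=[5,2]
Step 3: ref 6 -> FAULT, evict 5, frames=[6,2]
Step 4: ref 2 -> HIT, frames=[6,2]
Step 5: ref 4 -> FAULT, evict 6, frames=[4,2]
Step 6: ref 1 -> FAULT, evict 4, frames=[1,2]
Step 7: ref 5 -> FAULT, evict 1, frames=[5,2]
At step 7: evicted page 1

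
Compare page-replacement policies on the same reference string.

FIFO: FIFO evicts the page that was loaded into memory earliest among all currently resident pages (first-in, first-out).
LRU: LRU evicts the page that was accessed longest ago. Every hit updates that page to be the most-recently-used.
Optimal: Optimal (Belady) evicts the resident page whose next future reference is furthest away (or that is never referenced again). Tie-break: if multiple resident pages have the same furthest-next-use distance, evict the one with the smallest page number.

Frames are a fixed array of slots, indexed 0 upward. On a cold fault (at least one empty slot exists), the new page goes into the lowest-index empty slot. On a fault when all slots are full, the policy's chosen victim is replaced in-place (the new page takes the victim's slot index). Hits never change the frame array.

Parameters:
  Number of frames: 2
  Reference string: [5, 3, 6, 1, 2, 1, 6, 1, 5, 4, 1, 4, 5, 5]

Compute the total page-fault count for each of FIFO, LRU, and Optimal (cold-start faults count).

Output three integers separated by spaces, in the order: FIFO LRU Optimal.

--- FIFO ---
  step 0: ref 5 -> FAULT, frames=[5,-] (faults so far: 1)
  step 1: ref 3 -> FAULT, frames=[5,3] (faults so far: 2)
  step 2: ref 6 -> FAULT, evict 5, frames=[6,3] (faults so far: 3)
  step 3: ref 1 -> FAULT, evict 3, frames=[6,1] (faults so far: 4)
  step 4: ref 2 -> FAULT, evict 6, frames=[2,1] (faults so far: 5)
  step 5: ref 1 -> HIT, frames=[2,1] (faults so far: 5)
  step 6: ref 6 -> FAULT, evict 1, frames=[2,6] (faults so far: 6)
  step 7: ref 1 -> FAULT, evict 2, frames=[1,6] (faults so far: 7)
  step 8: ref 5 -> FAULT, evict 6, frames=[1,5] (faults so far: 8)
  step 9: ref 4 -> FAULT, evict 1, frames=[4,5] (faults so far: 9)
  step 10: ref 1 -> FAULT, evict 5, frames=[4,1] (faults so far: 10)
  step 11: ref 4 -> HIT, frames=[4,1] (faults so far: 10)
  step 12: ref 5 -> FAULT, evict 4, frames=[5,1] (faults so far: 11)
  step 13: ref 5 -> HIT, frames=[5,1] (faults so far: 11)
  FIFO total faults: 11
--- LRU ---
  step 0: ref 5 -> FAULT, frames=[5,-] (faults so far: 1)
  step 1: ref 3 -> FAULT, frames=[5,3] (faults so far: 2)
  step 2: ref 6 -> FAULT, evict 5, frames=[6,3] (faults so far: 3)
  step 3: ref 1 -> FAULT, evict 3, frames=[6,1] (faults so far: 4)
  step 4: ref 2 -> FAULT, evict 6, frames=[2,1] (faults so far: 5)
  step 5: ref 1 -> HIT, frames=[2,1] (faults so far: 5)
  step 6: ref 6 -> FAULT, evict 2, frames=[6,1] (faults so far: 6)
  step 7: ref 1 -> HIT, frames=[6,1] (faults so far: 6)
  step 8: ref 5 -> FAULT, evict 6, frames=[5,1] (faults so far: 7)
  step 9: ref 4 -> FAULT, evict 1, frames=[5,4] (faults so far: 8)
  step 10: ref 1 -> FAULT, evict 5, frames=[1,4] (faults so far: 9)
  step 11: ref 4 -> HIT, frames=[1,4] (faults so far: 9)
  step 12: ref 5 -> FAULT, evict 1, frames=[5,4] (faults so far: 10)
  step 13: ref 5 -> HIT, frames=[5,4] (faults so far: 10)
  LRU total faults: 10
--- Optimal ---
  step 0: ref 5 -> FAULT, frames=[5,-] (faults so far: 1)
  step 1: ref 3 -> FAULT, frames=[5,3] (faults so far: 2)
  step 2: ref 6 -> FAULT, evict 3, frames=[5,6] (faults so far: 3)
  step 3: ref 1 -> FAULT, evict 5, frames=[1,6] (faults so far: 4)
  step 4: ref 2 -> FAULT, evict 6, frames=[1,2] (faults so far: 5)
  step 5: ref 1 -> HIT, frames=[1,2] (faults so far: 5)
  step 6: ref 6 -> FAULT, evict 2, frames=[1,6] (faults so far: 6)
  step 7: ref 1 -> HIT, frames=[1,6] (faults so far: 6)
  step 8: ref 5 -> FAULT, evict 6, frames=[1,5] (faults so far: 7)
  step 9: ref 4 -> FAULT, evict 5, frames=[1,4] (faults so far: 8)
  step 10: ref 1 -> HIT, frames=[1,4] (faults so far: 8)
  step 11: ref 4 -> HIT, frames=[1,4] (faults so far: 8)
  step 12: ref 5 -> FAULT, evict 1, frames=[5,4] (faults so far: 9)
  step 13: ref 5 -> HIT, frames=[5,4] (faults so far: 9)
  Optimal total faults: 9

Answer: 11 10 9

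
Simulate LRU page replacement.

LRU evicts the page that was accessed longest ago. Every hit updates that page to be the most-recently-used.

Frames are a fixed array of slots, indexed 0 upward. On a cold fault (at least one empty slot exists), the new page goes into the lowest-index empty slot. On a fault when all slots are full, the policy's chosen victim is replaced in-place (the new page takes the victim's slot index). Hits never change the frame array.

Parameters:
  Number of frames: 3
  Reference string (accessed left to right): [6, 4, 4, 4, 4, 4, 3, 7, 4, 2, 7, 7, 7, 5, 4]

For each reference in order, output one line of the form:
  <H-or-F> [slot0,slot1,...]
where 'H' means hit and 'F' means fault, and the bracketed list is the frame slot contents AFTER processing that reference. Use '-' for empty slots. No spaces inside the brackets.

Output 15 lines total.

F [6,-,-]
F [6,4,-]
H [6,4,-]
H [6,4,-]
H [6,4,-]
H [6,4,-]
F [6,4,3]
F [7,4,3]
H [7,4,3]
F [7,4,2]
H [7,4,2]
H [7,4,2]
H [7,4,2]
F [7,5,2]
F [7,5,4]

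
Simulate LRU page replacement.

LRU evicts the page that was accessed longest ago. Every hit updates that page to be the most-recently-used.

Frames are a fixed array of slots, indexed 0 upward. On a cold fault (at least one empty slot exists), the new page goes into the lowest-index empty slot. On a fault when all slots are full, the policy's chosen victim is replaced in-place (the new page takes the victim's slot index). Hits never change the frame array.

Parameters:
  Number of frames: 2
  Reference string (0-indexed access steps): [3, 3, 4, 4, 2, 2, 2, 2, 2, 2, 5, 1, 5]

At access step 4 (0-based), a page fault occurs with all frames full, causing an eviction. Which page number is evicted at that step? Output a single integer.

Answer: 3

Derivation:
Step 0: ref 3 -> FAULT, frames=[3,-]
Step 1: ref 3 -> HIT, frames=[3,-]
Step 2: ref 4 -> FAULT, frames=[3,4]
Step 3: ref 4 -> HIT, frames=[3,4]
Step 4: ref 2 -> FAULT, evict 3, frames=[2,4]
At step 4: evicted page 3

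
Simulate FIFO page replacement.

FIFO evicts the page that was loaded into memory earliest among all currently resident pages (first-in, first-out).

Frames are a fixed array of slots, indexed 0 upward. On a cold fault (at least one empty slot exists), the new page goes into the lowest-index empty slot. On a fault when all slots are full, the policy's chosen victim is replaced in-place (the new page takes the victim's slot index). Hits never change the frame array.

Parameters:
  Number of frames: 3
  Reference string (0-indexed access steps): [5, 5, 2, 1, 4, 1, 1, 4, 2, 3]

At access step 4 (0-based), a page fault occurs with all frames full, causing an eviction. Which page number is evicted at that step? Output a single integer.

Step 0: ref 5 -> FAULT, frames=[5,-,-]
Step 1: ref 5 -> HIT, frames=[5,-,-]
Step 2: ref 2 -> FAULT, frames=[5,2,-]
Step 3: ref 1 -> FAULT, frames=[5,2,1]
Step 4: ref 4 -> FAULT, evict 5, frames=[4,2,1]
At step 4: evicted page 5

Answer: 5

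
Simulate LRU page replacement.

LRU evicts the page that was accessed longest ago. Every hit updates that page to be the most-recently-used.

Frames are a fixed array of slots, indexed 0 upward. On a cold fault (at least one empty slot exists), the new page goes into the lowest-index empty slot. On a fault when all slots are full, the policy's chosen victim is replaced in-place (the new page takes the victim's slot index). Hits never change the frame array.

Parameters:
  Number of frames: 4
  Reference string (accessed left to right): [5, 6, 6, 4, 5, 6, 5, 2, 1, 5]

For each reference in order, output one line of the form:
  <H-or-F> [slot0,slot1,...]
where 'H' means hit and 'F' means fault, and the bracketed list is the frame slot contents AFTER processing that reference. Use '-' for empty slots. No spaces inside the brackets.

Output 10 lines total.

F [5,-,-,-]
F [5,6,-,-]
H [5,6,-,-]
F [5,6,4,-]
H [5,6,4,-]
H [5,6,4,-]
H [5,6,4,-]
F [5,6,4,2]
F [5,6,1,2]
H [5,6,1,2]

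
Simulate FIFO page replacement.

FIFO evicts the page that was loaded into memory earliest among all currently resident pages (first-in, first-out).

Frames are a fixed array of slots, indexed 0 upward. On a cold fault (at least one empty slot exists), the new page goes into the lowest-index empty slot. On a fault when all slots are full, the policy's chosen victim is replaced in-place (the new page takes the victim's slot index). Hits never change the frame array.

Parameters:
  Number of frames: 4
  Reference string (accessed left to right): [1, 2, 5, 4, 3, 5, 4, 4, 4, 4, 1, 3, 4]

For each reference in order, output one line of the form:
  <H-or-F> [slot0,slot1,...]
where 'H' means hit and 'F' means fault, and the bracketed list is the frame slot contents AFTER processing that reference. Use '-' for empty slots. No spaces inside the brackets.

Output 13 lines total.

F [1,-,-,-]
F [1,2,-,-]
F [1,2,5,-]
F [1,2,5,4]
F [3,2,5,4]
H [3,2,5,4]
H [3,2,5,4]
H [3,2,5,4]
H [3,2,5,4]
H [3,2,5,4]
F [3,1,5,4]
H [3,1,5,4]
H [3,1,5,4]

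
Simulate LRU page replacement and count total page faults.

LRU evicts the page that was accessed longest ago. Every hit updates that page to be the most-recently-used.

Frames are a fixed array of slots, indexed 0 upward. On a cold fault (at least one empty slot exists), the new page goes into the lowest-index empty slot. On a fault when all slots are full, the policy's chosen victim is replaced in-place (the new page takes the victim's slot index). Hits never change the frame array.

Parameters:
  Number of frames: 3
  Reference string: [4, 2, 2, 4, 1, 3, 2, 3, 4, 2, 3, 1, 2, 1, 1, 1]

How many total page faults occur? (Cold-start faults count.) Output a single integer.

Answer: 7

Derivation:
Step 0: ref 4 → FAULT, frames=[4,-,-]
Step 1: ref 2 → FAULT, frames=[4,2,-]
Step 2: ref 2 → HIT, frames=[4,2,-]
Step 3: ref 4 → HIT, frames=[4,2,-]
Step 4: ref 1 → FAULT, frames=[4,2,1]
Step 5: ref 3 → FAULT (evict 2), frames=[4,3,1]
Step 6: ref 2 → FAULT (evict 4), frames=[2,3,1]
Step 7: ref 3 → HIT, frames=[2,3,1]
Step 8: ref 4 → FAULT (evict 1), frames=[2,3,4]
Step 9: ref 2 → HIT, frames=[2,3,4]
Step 10: ref 3 → HIT, frames=[2,3,4]
Step 11: ref 1 → FAULT (evict 4), frames=[2,3,1]
Step 12: ref 2 → HIT, frames=[2,3,1]
Step 13: ref 1 → HIT, frames=[2,3,1]
Step 14: ref 1 → HIT, frames=[2,3,1]
Step 15: ref 1 → HIT, frames=[2,3,1]
Total faults: 7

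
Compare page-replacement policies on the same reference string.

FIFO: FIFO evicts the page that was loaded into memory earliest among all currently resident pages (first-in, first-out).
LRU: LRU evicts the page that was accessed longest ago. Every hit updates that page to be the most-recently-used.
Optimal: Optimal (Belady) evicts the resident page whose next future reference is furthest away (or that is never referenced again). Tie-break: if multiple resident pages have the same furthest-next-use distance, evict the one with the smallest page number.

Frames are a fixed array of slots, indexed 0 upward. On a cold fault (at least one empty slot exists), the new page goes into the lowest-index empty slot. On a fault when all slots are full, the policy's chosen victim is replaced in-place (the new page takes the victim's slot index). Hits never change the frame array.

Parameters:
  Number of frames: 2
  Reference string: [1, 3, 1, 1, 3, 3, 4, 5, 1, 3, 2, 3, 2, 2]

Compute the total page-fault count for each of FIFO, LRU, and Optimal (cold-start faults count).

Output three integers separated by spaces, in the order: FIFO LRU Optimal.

--- FIFO ---
  step 0: ref 1 -> FAULT, frames=[1,-] (faults so far: 1)
  step 1: ref 3 -> FAULT, frames=[1,3] (faults so far: 2)
  step 2: ref 1 -> HIT, frames=[1,3] (faults so far: 2)
  step 3: ref 1 -> HIT, frames=[1,3] (faults so far: 2)
  step 4: ref 3 -> HIT, frames=[1,3] (faults so far: 2)
  step 5: ref 3 -> HIT, frames=[1,3] (faults so far: 2)
  step 6: ref 4 -> FAULT, evict 1, frames=[4,3] (faults so far: 3)
  step 7: ref 5 -> FAULT, evict 3, frames=[4,5] (faults so far: 4)
  step 8: ref 1 -> FAULT, evict 4, frames=[1,5] (faults so far: 5)
  step 9: ref 3 -> FAULT, evict 5, frames=[1,3] (faults so far: 6)
  step 10: ref 2 -> FAULT, evict 1, frames=[2,3] (faults so far: 7)
  step 11: ref 3 -> HIT, frames=[2,3] (faults so far: 7)
  step 12: ref 2 -> HIT, frames=[2,3] (faults so far: 7)
  step 13: ref 2 -> HIT, frames=[2,3] (faults so far: 7)
  FIFO total faults: 7
--- LRU ---
  step 0: ref 1 -> FAULT, frames=[1,-] (faults so far: 1)
  step 1: ref 3 -> FAULT, frames=[1,3] (faults so far: 2)
  step 2: ref 1 -> HIT, frames=[1,3] (faults so far: 2)
  step 3: ref 1 -> HIT, frames=[1,3] (faults so far: 2)
  step 4: ref 3 -> HIT, frames=[1,3] (faults so far: 2)
  step 5: ref 3 -> HIT, frames=[1,3] (faults so far: 2)
  step 6: ref 4 -> FAULT, evict 1, frames=[4,3] (faults so far: 3)
  step 7: ref 5 -> FAULT, evict 3, frames=[4,5] (faults so far: 4)
  step 8: ref 1 -> FAULT, evict 4, frames=[1,5] (faults so far: 5)
  step 9: ref 3 -> FAULT, evict 5, frames=[1,3] (faults so far: 6)
  step 10: ref 2 -> FAULT, evict 1, frames=[2,3] (faults so far: 7)
  step 11: ref 3 -> HIT, frames=[2,3] (faults so far: 7)
  step 12: ref 2 -> HIT, frames=[2,3] (faults so far: 7)
  step 13: ref 2 -> HIT, frames=[2,3] (faults so far: 7)
  LRU total faults: 7
--- Optimal ---
  step 0: ref 1 -> FAULT, frames=[1,-] (faults so far: 1)
  step 1: ref 3 -> FAULT, frames=[1,3] (faults so far: 2)
  step 2: ref 1 -> HIT, frames=[1,3] (faults so far: 2)
  step 3: ref 1 -> HIT, frames=[1,3] (faults so far: 2)
  step 4: ref 3 -> HIT, frames=[1,3] (faults so far: 2)
  step 5: ref 3 -> HIT, frames=[1,3] (faults so far: 2)
  step 6: ref 4 -> FAULT, evict 3, frames=[1,4] (faults so far: 3)
  step 7: ref 5 -> FAULT, evict 4, frames=[1,5] (faults so far: 4)
  step 8: ref 1 -> HIT, frames=[1,5] (faults so far: 4)
  step 9: ref 3 -> FAULT, evict 1, frames=[3,5] (faults so far: 5)
  step 10: ref 2 -> FAULT, evict 5, frames=[3,2] (faults so far: 6)
  step 11: ref 3 -> HIT, frames=[3,2] (faults so far: 6)
  step 12: ref 2 -> HIT, frames=[3,2] (faults so far: 6)
  step 13: ref 2 -> HIT, frames=[3,2] (faults so far: 6)
  Optimal total faults: 6

Answer: 7 7 6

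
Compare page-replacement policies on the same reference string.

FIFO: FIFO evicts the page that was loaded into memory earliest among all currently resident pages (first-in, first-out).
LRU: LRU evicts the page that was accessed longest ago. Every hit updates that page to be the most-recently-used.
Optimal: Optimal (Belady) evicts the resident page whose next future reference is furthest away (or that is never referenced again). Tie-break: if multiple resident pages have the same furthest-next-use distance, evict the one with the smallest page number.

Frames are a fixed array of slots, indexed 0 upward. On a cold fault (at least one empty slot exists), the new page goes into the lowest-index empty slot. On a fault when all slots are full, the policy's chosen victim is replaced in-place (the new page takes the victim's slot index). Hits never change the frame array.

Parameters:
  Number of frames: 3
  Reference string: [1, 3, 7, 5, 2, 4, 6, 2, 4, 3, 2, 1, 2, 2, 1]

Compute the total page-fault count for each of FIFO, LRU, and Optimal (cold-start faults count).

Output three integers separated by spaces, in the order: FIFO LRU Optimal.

--- FIFO ---
  step 0: ref 1 -> FAULT, frames=[1,-,-] (faults so far: 1)
  step 1: ref 3 -> FAULT, frames=[1,3,-] (faults so far: 2)
  step 2: ref 7 -> FAULT, frames=[1,3,7] (faults so far: 3)
  step 3: ref 5 -> FAULT, evict 1, frames=[5,3,7] (faults so far: 4)
  step 4: ref 2 -> FAULT, evict 3, frames=[5,2,7] (faults so far: 5)
  step 5: ref 4 -> FAULT, evict 7, frames=[5,2,4] (faults so far: 6)
  step 6: ref 6 -> FAULT, evict 5, frames=[6,2,4] (faults so far: 7)
  step 7: ref 2 -> HIT, frames=[6,2,4] (faults so far: 7)
  step 8: ref 4 -> HIT, frames=[6,2,4] (faults so far: 7)
  step 9: ref 3 -> FAULT, evict 2, frames=[6,3,4] (faults so far: 8)
  step 10: ref 2 -> FAULT, evict 4, frames=[6,3,2] (faults so far: 9)
  step 11: ref 1 -> FAULT, evict 6, frames=[1,3,2] (faults so far: 10)
  step 12: ref 2 -> HIT, frames=[1,3,2] (faults so far: 10)
  step 13: ref 2 -> HIT, frames=[1,3,2] (faults so far: 10)
  step 14: ref 1 -> HIT, frames=[1,3,2] (faults so far: 10)
  FIFO total faults: 10
--- LRU ---
  step 0: ref 1 -> FAULT, frames=[1,-,-] (faults so far: 1)
  step 1: ref 3 -> FAULT, frames=[1,3,-] (faults so far: 2)
  step 2: ref 7 -> FAULT, frames=[1,3,7] (faults so far: 3)
  step 3: ref 5 -> FAULT, evict 1, frames=[5,3,7] (faults so far: 4)
  step 4: ref 2 -> FAULT, evict 3, frames=[5,2,7] (faults so far: 5)
  step 5: ref 4 -> FAULT, evict 7, frames=[5,2,4] (faults so far: 6)
  step 6: ref 6 -> FAULT, evict 5, frames=[6,2,4] (faults so far: 7)
  step 7: ref 2 -> HIT, frames=[6,2,4] (faults so far: 7)
  step 8: ref 4 -> HIT, frames=[6,2,4] (faults so far: 7)
  step 9: ref 3 -> FAULT, evict 6, frames=[3,2,4] (faults so far: 8)
  step 10: ref 2 -> HIT, frames=[3,2,4] (faults so far: 8)
  step 11: ref 1 -> FAULT, evict 4, frames=[3,2,1] (faults so far: 9)
  step 12: ref 2 -> HIT, frames=[3,2,1] (faults so far: 9)
  step 13: ref 2 -> HIT, frames=[3,2,1] (faults so far: 9)
  step 14: ref 1 -> HIT, frames=[3,2,1] (faults so far: 9)
  LRU total faults: 9
--- Optimal ---
  step 0: ref 1 -> FAULT, frames=[1,-,-] (faults so far: 1)
  step 1: ref 3 -> FAULT, frames=[1,3,-] (faults so far: 2)
  step 2: ref 7 -> FAULT, frames=[1,3,7] (faults so far: 3)
  step 3: ref 5 -> FAULT, evict 7, frames=[1,3,5] (faults so far: 4)
  step 4: ref 2 -> FAULT, evict 5, frames=[1,3,2] (faults so far: 5)
  step 5: ref 4 -> FAULT, evict 1, frames=[4,3,2] (faults so far: 6)
  step 6: ref 6 -> FAULT, evict 3, frames=[4,6,2] (faults so far: 7)
  step 7: ref 2 -> HIT, frames=[4,6,2] (faults so far: 7)
  step 8: ref 4 -> HIT, frames=[4,6,2] (faults so far: 7)
  step 9: ref 3 -> FAULT, evict 4, frames=[3,6,2] (faults so far: 8)
  step 10: ref 2 -> HIT, frames=[3,6,2] (faults so far: 8)
  step 11: ref 1 -> FAULT, evict 3, frames=[1,6,2] (faults so far: 9)
  step 12: ref 2 -> HIT, frames=[1,6,2] (faults so far: 9)
  step 13: ref 2 -> HIT, frames=[1,6,2] (faults so far: 9)
  step 14: ref 1 -> HIT, frames=[1,6,2] (faults so far: 9)
  Optimal total faults: 9

Answer: 10 9 9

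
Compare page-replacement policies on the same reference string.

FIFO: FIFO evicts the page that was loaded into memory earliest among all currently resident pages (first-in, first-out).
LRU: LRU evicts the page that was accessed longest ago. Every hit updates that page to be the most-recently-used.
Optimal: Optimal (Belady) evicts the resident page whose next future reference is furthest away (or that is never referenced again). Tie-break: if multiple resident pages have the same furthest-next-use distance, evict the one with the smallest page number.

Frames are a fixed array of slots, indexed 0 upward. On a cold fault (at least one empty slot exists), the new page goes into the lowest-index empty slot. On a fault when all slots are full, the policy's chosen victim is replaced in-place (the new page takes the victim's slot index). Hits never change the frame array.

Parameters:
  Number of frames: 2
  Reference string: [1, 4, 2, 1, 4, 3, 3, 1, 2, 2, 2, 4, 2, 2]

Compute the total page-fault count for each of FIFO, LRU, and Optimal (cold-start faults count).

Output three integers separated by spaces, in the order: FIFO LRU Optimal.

Answer: 9 9 7

Derivation:
--- FIFO ---
  step 0: ref 1 -> FAULT, frames=[1,-] (faults so far: 1)
  step 1: ref 4 -> FAULT, frames=[1,4] (faults so far: 2)
  step 2: ref 2 -> FAULT, evict 1, frames=[2,4] (faults so far: 3)
  step 3: ref 1 -> FAULT, evict 4, frames=[2,1] (faults so far: 4)
  step 4: ref 4 -> FAULT, evict 2, frames=[4,1] (faults so far: 5)
  step 5: ref 3 -> FAULT, evict 1, frames=[4,3] (faults so far: 6)
  step 6: ref 3 -> HIT, frames=[4,3] (faults so far: 6)
  step 7: ref 1 -> FAULT, evict 4, frames=[1,3] (faults so far: 7)
  step 8: ref 2 -> FAULT, evict 3, frames=[1,2] (faults so far: 8)
  step 9: ref 2 -> HIT, frames=[1,2] (faults so far: 8)
  step 10: ref 2 -> HIT, frames=[1,2] (faults so far: 8)
  step 11: ref 4 -> FAULT, evict 1, frames=[4,2] (faults so far: 9)
  step 12: ref 2 -> HIT, frames=[4,2] (faults so far: 9)
  step 13: ref 2 -> HIT, frames=[4,2] (faults so far: 9)
  FIFO total faults: 9
--- LRU ---
  step 0: ref 1 -> FAULT, frames=[1,-] (faults so far: 1)
  step 1: ref 4 -> FAULT, frames=[1,4] (faults so far: 2)
  step 2: ref 2 -> FAULT, evict 1, frames=[2,4] (faults so far: 3)
  step 3: ref 1 -> FAULT, evict 4, frames=[2,1] (faults so far: 4)
  step 4: ref 4 -> FAULT, evict 2, frames=[4,1] (faults so far: 5)
  step 5: ref 3 -> FAULT, evict 1, frames=[4,3] (faults so far: 6)
  step 6: ref 3 -> HIT, frames=[4,3] (faults so far: 6)
  step 7: ref 1 -> FAULT, evict 4, frames=[1,3] (faults so far: 7)
  step 8: ref 2 -> FAULT, evict 3, frames=[1,2] (faults so far: 8)
  step 9: ref 2 -> HIT, frames=[1,2] (faults so far: 8)
  step 10: ref 2 -> HIT, frames=[1,2] (faults so far: 8)
  step 11: ref 4 -> FAULT, evict 1, frames=[4,2] (faults so far: 9)
  step 12: ref 2 -> HIT, frames=[4,2] (faults so far: 9)
  step 13: ref 2 -> HIT, frames=[4,2] (faults so far: 9)
  LRU total faults: 9
--- Optimal ---
  step 0: ref 1 -> FAULT, frames=[1,-] (faults so far: 1)
  step 1: ref 4 -> FAULT, frames=[1,4] (faults so far: 2)
  step 2: ref 2 -> FAULT, evict 4, frames=[1,2] (faults so far: 3)
  step 3: ref 1 -> HIT, frames=[1,2] (faults so far: 3)
  step 4: ref 4 -> FAULT, evict 2, frames=[1,4] (faults so far: 4)
  step 5: ref 3 -> FAULT, evict 4, frames=[1,3] (faults so far: 5)
  step 6: ref 3 -> HIT, frames=[1,3] (faults so far: 5)
  step 7: ref 1 -> HIT, frames=[1,3] (faults so far: 5)
  step 8: ref 2 -> FAULT, evict 1, frames=[2,3] (faults so far: 6)
  step 9: ref 2 -> HIT, frames=[2,3] (faults so far: 6)
  step 10: ref 2 -> HIT, frames=[2,3] (faults so far: 6)
  step 11: ref 4 -> FAULT, evict 3, frames=[2,4] (faults so far: 7)
  step 12: ref 2 -> HIT, frames=[2,4] (faults so far: 7)
  step 13: ref 2 -> HIT, frames=[2,4] (faults so far: 7)
  Optimal total faults: 7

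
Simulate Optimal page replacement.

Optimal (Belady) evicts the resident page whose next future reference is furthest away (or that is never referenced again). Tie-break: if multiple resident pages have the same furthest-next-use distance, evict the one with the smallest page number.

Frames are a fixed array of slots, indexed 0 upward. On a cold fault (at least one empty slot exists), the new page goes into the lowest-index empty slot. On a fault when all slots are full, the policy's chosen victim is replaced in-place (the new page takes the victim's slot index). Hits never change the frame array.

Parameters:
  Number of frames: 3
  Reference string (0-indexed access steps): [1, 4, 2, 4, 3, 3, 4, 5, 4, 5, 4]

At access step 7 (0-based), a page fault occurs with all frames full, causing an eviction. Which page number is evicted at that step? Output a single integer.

Step 0: ref 1 -> FAULT, frames=[1,-,-]
Step 1: ref 4 -> FAULT, frames=[1,4,-]
Step 2: ref 2 -> FAULT, frames=[1,4,2]
Step 3: ref 4 -> HIT, frames=[1,4,2]
Step 4: ref 3 -> FAULT, evict 1, frames=[3,4,2]
Step 5: ref 3 -> HIT, frames=[3,4,2]
Step 6: ref 4 -> HIT, frames=[3,4,2]
Step 7: ref 5 -> FAULT, evict 2, frames=[3,4,5]
At step 7: evicted page 2

Answer: 2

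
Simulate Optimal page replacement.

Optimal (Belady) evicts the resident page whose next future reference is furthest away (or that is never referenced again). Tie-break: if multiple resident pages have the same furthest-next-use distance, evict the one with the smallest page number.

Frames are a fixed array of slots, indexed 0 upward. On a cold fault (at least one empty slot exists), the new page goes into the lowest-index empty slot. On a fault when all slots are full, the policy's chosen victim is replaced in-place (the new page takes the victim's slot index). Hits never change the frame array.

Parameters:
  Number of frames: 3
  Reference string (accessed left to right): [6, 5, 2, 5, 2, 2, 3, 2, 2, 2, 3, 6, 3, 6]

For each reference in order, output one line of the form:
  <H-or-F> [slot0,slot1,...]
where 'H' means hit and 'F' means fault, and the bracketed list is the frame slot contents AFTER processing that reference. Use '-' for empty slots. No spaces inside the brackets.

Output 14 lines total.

F [6,-,-]
F [6,5,-]
F [6,5,2]
H [6,5,2]
H [6,5,2]
H [6,5,2]
F [6,3,2]
H [6,3,2]
H [6,3,2]
H [6,3,2]
H [6,3,2]
H [6,3,2]
H [6,3,2]
H [6,3,2]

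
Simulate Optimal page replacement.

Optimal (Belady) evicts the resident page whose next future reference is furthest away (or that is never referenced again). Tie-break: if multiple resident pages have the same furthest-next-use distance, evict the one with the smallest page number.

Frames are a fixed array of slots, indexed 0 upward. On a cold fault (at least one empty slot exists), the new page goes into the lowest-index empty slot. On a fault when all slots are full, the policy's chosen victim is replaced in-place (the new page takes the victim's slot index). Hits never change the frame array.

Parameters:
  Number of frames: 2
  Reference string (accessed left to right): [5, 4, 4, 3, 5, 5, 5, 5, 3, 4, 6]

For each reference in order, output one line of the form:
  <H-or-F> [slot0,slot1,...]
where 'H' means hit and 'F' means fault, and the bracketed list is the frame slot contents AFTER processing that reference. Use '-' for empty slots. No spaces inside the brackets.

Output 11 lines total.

F [5,-]
F [5,4]
H [5,4]
F [5,3]
H [5,3]
H [5,3]
H [5,3]
H [5,3]
H [5,3]
F [5,4]
F [5,6]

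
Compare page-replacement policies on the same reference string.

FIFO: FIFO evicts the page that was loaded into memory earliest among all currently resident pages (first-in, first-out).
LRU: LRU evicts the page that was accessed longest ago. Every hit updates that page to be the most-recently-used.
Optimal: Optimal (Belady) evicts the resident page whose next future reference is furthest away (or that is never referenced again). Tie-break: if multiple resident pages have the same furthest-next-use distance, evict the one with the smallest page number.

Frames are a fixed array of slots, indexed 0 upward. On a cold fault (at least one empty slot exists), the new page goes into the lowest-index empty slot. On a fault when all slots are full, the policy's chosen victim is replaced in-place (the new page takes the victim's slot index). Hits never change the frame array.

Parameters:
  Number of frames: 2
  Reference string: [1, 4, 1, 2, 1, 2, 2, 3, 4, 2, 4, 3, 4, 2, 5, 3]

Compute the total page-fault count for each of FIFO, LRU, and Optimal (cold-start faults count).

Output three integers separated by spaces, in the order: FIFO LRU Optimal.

Answer: 12 10 8

Derivation:
--- FIFO ---
  step 0: ref 1 -> FAULT, frames=[1,-] (faults so far: 1)
  step 1: ref 4 -> FAULT, frames=[1,4] (faults so far: 2)
  step 2: ref 1 -> HIT, frames=[1,4] (faults so far: 2)
  step 3: ref 2 -> FAULT, evict 1, frames=[2,4] (faults so far: 3)
  step 4: ref 1 -> FAULT, evict 4, frames=[2,1] (faults so far: 4)
  step 5: ref 2 -> HIT, frames=[2,1] (faults so far: 4)
  step 6: ref 2 -> HIT, frames=[2,1] (faults so far: 4)
  step 7: ref 3 -> FAULT, evict 2, frames=[3,1] (faults so far: 5)
  step 8: ref 4 -> FAULT, evict 1, frames=[3,4] (faults so far: 6)
  step 9: ref 2 -> FAULT, evict 3, frames=[2,4] (faults so far: 7)
  step 10: ref 4 -> HIT, frames=[2,4] (faults so far: 7)
  step 11: ref 3 -> FAULT, evict 4, frames=[2,3] (faults so far: 8)
  step 12: ref 4 -> FAULT, evict 2, frames=[4,3] (faults so far: 9)
  step 13: ref 2 -> FAULT, evict 3, frames=[4,2] (faults so far: 10)
  step 14: ref 5 -> FAULT, evict 4, frames=[5,2] (faults so far: 11)
  step 15: ref 3 -> FAULT, evict 2, frames=[5,3] (faults so far: 12)
  FIFO total faults: 12
--- LRU ---
  step 0: ref 1 -> FAULT, frames=[1,-] (faults so far: 1)
  step 1: ref 4 -> FAULT, frames=[1,4] (faults so far: 2)
  step 2: ref 1 -> HIT, frames=[1,4] (faults so far: 2)
  step 3: ref 2 -> FAULT, evict 4, frames=[1,2] (faults so far: 3)
  step 4: ref 1 -> HIT, frames=[1,2] (faults so far: 3)
  step 5: ref 2 -> HIT, frames=[1,2] (faults so far: 3)
  step 6: ref 2 -> HIT, frames=[1,2] (faults so far: 3)
  step 7: ref 3 -> FAULT, evict 1, frames=[3,2] (faults so far: 4)
  step 8: ref 4 -> FAULT, evict 2, frames=[3,4] (faults so far: 5)
  step 9: ref 2 -> FAULT, evict 3, frames=[2,4] (faults so far: 6)
  step 10: ref 4 -> HIT, frames=[2,4] (faults so far: 6)
  step 11: ref 3 -> FAULT, evict 2, frames=[3,4] (faults so far: 7)
  step 12: ref 4 -> HIT, frames=[3,4] (faults so far: 7)
  step 13: ref 2 -> FAULT, evict 3, frames=[2,4] (faults so far: 8)
  step 14: ref 5 -> FAULT, evict 4, frames=[2,5] (faults so far: 9)
  step 15: ref 3 -> FAULT, evict 2, frames=[3,5] (faults so far: 10)
  LRU total faults: 10
--- Optimal ---
  step 0: ref 1 -> FAULT, frames=[1,-] (faults so far: 1)
  step 1: ref 4 -> FAULT, frames=[1,4] (faults so far: 2)
  step 2: ref 1 -> HIT, frames=[1,4] (faults so far: 2)
  step 3: ref 2 -> FAULT, evict 4, frames=[1,2] (faults so far: 3)
  step 4: ref 1 -> HIT, frames=[1,2] (faults so far: 3)
  step 5: ref 2 -> HIT, frames=[1,2] (faults so far: 3)
  step 6: ref 2 -> HIT, frames=[1,2] (faults so far: 3)
  step 7: ref 3 -> FAULT, evict 1, frames=[3,2] (faults so far: 4)
  step 8: ref 4 -> FAULT, evict 3, frames=[4,2] (faults so far: 5)
  step 9: ref 2 -> HIT, frames=[4,2] (faults so far: 5)
  step 10: ref 4 -> HIT, frames=[4,2] (faults so far: 5)
  step 11: ref 3 -> FAULT, evict 2, frames=[4,3] (faults so far: 6)
  step 12: ref 4 -> HIT, frames=[4,3] (faults so far: 6)
  step 13: ref 2 -> FAULT, evict 4, frames=[2,3] (faults so far: 7)
  step 14: ref 5 -> FAULT, evict 2, frames=[5,3] (faults so far: 8)
  step 15: ref 3 -> HIT, frames=[5,3] (faults so far: 8)
  Optimal total faults: 8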